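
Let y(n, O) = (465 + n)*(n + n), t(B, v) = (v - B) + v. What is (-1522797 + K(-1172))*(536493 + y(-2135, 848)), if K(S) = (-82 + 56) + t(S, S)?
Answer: -11685068595035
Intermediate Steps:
t(B, v) = -B + 2*v
y(n, O) = 2*n*(465 + n) (y(n, O) = (465 + n)*(2*n) = 2*n*(465 + n))
K(S) = -26 + S (K(S) = (-82 + 56) + (-S + 2*S) = -26 + S)
(-1522797 + K(-1172))*(536493 + y(-2135, 848)) = (-1522797 + (-26 - 1172))*(536493 + 2*(-2135)*(465 - 2135)) = (-1522797 - 1198)*(536493 + 2*(-2135)*(-1670)) = -1523995*(536493 + 7130900) = -1523995*7667393 = -11685068595035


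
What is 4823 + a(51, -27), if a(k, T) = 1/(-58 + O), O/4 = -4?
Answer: 356901/74 ≈ 4823.0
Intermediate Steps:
O = -16 (O = 4*(-4) = -16)
a(k, T) = -1/74 (a(k, T) = 1/(-58 - 16) = 1/(-74) = -1/74)
4823 + a(51, -27) = 4823 - 1/74 = 356901/74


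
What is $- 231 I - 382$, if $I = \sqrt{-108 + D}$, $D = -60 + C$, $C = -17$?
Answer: $-382 - 231 i \sqrt{185} \approx -382.0 - 3141.9 i$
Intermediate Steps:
$D = -77$ ($D = -60 - 17 = -77$)
$I = i \sqrt{185}$ ($I = \sqrt{-108 - 77} = \sqrt{-185} = i \sqrt{185} \approx 13.601 i$)
$- 231 I - 382 = - 231 i \sqrt{185} - 382 = -382 - 231 i \sqrt{185}$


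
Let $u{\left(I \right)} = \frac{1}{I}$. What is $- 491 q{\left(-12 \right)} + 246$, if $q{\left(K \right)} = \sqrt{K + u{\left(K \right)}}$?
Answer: $246 - \frac{491 i \sqrt{435}}{6} \approx 246.0 - 1706.8 i$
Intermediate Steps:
$q{\left(K \right)} = \sqrt{K + \frac{1}{K}}$
$- 491 q{\left(-12 \right)} + 246 = - 491 \sqrt{-12 + \frac{1}{-12}} + 246 = - 491 \sqrt{-12 - \frac{1}{12}} + 246 = - 491 \sqrt{- \frac{145}{12}} + 246 = - 491 \frac{i \sqrt{435}}{6} + 246 = - \frac{491 i \sqrt{435}}{6} + 246 = 246 - \frac{491 i \sqrt{435}}{6}$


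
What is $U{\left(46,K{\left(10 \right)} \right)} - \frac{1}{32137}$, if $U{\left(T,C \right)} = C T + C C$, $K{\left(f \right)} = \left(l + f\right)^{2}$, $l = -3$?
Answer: $\frac{149597734}{32137} \approx 4655.0$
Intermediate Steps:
$K{\left(f \right)} = \left(-3 + f\right)^{2}$
$U{\left(T,C \right)} = C^{2} + C T$ ($U{\left(T,C \right)} = C T + C^{2} = C^{2} + C T$)
$U{\left(46,K{\left(10 \right)} \right)} - \frac{1}{32137} = \left(-3 + 10\right)^{2} \left(\left(-3 + 10\right)^{2} + 46\right) - \frac{1}{32137} = 7^{2} \left(7^{2} + 46\right) - \frac{1}{32137} = 49 \left(49 + 46\right) - \frac{1}{32137} = 49 \cdot 95 - \frac{1}{32137} = 4655 - \frac{1}{32137} = \frac{149597734}{32137}$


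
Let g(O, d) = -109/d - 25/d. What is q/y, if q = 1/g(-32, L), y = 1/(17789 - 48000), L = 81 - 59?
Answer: 332321/67 ≈ 4960.0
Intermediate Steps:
L = 22
y = -1/30211 (y = 1/(-30211) = -1/30211 ≈ -3.3101e-5)
g(O, d) = -134/d
q = -11/67 (q = 1/(-134/22) = 1/(-134*1/22) = 1/(-67/11) = -11/67 ≈ -0.16418)
q/y = -11/(67*(-1/30211)) = -11/67*(-30211) = 332321/67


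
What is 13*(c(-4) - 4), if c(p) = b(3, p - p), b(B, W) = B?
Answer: -13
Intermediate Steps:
c(p) = 3
13*(c(-4) - 4) = 13*(3 - 4) = 13*(-1) = -13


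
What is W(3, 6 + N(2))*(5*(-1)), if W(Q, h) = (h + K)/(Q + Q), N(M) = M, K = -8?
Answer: 0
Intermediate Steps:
W(Q, h) = (-8 + h)/(2*Q) (W(Q, h) = (h - 8)/(Q + Q) = (-8 + h)/((2*Q)) = (-8 + h)*(1/(2*Q)) = (-8 + h)/(2*Q))
W(3, 6 + N(2))*(5*(-1)) = ((1/2)*(-8 + (6 + 2))/3)*(5*(-1)) = ((1/2)*(1/3)*(-8 + 8))*(-5) = ((1/2)*(1/3)*0)*(-5) = 0*(-5) = 0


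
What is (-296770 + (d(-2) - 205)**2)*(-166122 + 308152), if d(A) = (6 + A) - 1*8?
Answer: -35946230670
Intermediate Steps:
d(A) = -2 + A (d(A) = (6 + A) - 8 = -2 + A)
(-296770 + (d(-2) - 205)**2)*(-166122 + 308152) = (-296770 + ((-2 - 2) - 205)**2)*(-166122 + 308152) = (-296770 + (-4 - 205)**2)*142030 = (-296770 + (-209)**2)*142030 = (-296770 + 43681)*142030 = -253089*142030 = -35946230670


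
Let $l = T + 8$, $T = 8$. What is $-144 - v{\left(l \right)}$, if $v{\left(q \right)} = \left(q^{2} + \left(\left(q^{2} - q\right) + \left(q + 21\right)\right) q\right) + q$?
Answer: $-4848$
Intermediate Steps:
$l = 16$ ($l = 8 + 8 = 16$)
$v{\left(q \right)} = q + q^{2} + q \left(21 + q^{2}\right)$ ($v{\left(q \right)} = \left(q^{2} + \left(\left(q^{2} - q\right) + \left(21 + q\right)\right) q\right) + q = \left(q^{2} + \left(21 + q^{2}\right) q\right) + q = \left(q^{2} + q \left(21 + q^{2}\right)\right) + q = q + q^{2} + q \left(21 + q^{2}\right)$)
$-144 - v{\left(l \right)} = -144 - 16 \left(22 + 16 + 16^{2}\right) = -144 - 16 \left(22 + 16 + 256\right) = -144 - 16 \cdot 294 = -144 - 4704 = -4848$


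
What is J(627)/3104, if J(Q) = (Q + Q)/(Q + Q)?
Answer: 1/3104 ≈ 0.00032216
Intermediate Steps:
J(Q) = 1 (J(Q) = (2*Q)/((2*Q)) = (2*Q)*(1/(2*Q)) = 1)
J(627)/3104 = 1/3104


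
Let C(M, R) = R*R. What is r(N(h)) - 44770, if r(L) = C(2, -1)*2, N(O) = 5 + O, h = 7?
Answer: -44768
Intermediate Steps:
C(M, R) = R**2
r(L) = 2 (r(L) = (-1)**2*2 = 1*2 = 2)
r(N(h)) - 44770 = 2 - 44770 = -44768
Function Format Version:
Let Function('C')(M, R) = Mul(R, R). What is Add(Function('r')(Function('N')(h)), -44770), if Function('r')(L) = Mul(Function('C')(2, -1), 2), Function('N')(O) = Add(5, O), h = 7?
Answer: -44768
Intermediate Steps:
Function('C')(M, R) = Pow(R, 2)
Function('r')(L) = 2 (Function('r')(L) = Mul(Pow(-1, 2), 2) = Mul(1, 2) = 2)
Add(Function('r')(Function('N')(h)), -44770) = Add(2, -44770) = -44768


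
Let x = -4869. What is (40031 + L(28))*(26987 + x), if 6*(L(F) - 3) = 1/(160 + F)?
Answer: 499406225827/564 ≈ 8.8547e+8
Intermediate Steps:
L(F) = 3 + 1/(6*(160 + F))
(40031 + L(28))*(26987 + x) = (40031 + (2881 + 18*28)/(6*(160 + 28)))*(26987 - 4869) = (40031 + (⅙)*(2881 + 504)/188)*22118 = (40031 + (⅙)*(1/188)*3385)*22118 = (40031 + 3385/1128)*22118 = (45158353/1128)*22118 = 499406225827/564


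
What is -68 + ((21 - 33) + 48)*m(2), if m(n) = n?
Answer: 4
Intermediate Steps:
-68 + ((21 - 33) + 48)*m(2) = -68 + ((21 - 33) + 48)*2 = -68 + (-12 + 48)*2 = -68 + 36*2 = -68 + 72 = 4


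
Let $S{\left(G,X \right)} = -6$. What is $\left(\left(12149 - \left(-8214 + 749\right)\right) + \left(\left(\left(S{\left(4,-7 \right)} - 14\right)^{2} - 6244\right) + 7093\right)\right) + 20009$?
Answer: $40872$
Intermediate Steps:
$\left(\left(12149 - \left(-8214 + 749\right)\right) + \left(\left(\left(S{\left(4,-7 \right)} - 14\right)^{2} - 6244\right) + 7093\right)\right) + 20009 = \left(\left(12149 - \left(-8214 + 749\right)\right) + \left(\left(\left(-6 - 14\right)^{2} - 6244\right) + 7093\right)\right) + 20009 = \left(\left(12149 - -7465\right) + \left(\left(\left(-20\right)^{2} - 6244\right) + 7093\right)\right) + 20009 = \left(\left(12149 + 7465\right) + \left(\left(400 - 6244\right) + 7093\right)\right) + 20009 = \left(19614 + \left(-5844 + 7093\right)\right) + 20009 = \left(19614 + 1249\right) + 20009 = 20863 + 20009 = 40872$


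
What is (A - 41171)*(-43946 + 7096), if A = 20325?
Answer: 768175100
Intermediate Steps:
(A - 41171)*(-43946 + 7096) = (20325 - 41171)*(-43946 + 7096) = -20846*(-36850) = 768175100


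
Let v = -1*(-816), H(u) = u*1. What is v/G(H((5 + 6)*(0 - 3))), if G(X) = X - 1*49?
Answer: -408/41 ≈ -9.9512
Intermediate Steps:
H(u) = u
v = 816
G(X) = -49 + X (G(X) = X - 49 = -49 + X)
v/G(H((5 + 6)*(0 - 3))) = 816/(-49 + (5 + 6)*(0 - 3)) = 816/(-49 + 11*(-3)) = 816/(-49 - 33) = 816/(-82) = 816*(-1/82) = -408/41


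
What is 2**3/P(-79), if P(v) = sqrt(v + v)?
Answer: -4*I*sqrt(158)/79 ≈ -0.63645*I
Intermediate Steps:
P(v) = sqrt(2)*sqrt(v) (P(v) = sqrt(2*v) = sqrt(2)*sqrt(v))
2**3/P(-79) = 2**3/((sqrt(2)*sqrt(-79))) = 8/((sqrt(2)*(I*sqrt(79)))) = 8/((I*sqrt(158))) = 8*(-I*sqrt(158)/158) = -4*I*sqrt(158)/79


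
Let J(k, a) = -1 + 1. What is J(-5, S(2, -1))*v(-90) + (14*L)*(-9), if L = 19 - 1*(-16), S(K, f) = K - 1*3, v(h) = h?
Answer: -4410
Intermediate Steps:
S(K, f) = -3 + K (S(K, f) = K - 3 = -3 + K)
J(k, a) = 0
L = 35 (L = 19 + 16 = 35)
J(-5, S(2, -1))*v(-90) + (14*L)*(-9) = 0*(-90) + (14*35)*(-9) = 0 + 490*(-9) = 0 - 4410 = -4410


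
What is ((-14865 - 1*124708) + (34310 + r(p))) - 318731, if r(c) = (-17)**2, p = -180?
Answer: -423705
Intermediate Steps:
r(c) = 289
((-14865 - 1*124708) + (34310 + r(p))) - 318731 = ((-14865 - 1*124708) + (34310 + 289)) - 318731 = ((-14865 - 124708) + 34599) - 318731 = (-139573 + 34599) - 318731 = -104974 - 318731 = -423705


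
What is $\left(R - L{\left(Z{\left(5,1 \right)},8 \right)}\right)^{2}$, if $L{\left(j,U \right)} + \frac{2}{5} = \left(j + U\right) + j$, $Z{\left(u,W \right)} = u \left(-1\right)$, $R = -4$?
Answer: $\frac{64}{25} \approx 2.56$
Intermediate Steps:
$Z{\left(u,W \right)} = - u$
$L{\left(j,U \right)} = - \frac{2}{5} + U + 2 j$ ($L{\left(j,U \right)} = - \frac{2}{5} + \left(\left(j + U\right) + j\right) = - \frac{2}{5} + \left(\left(U + j\right) + j\right) = - \frac{2}{5} + \left(U + 2 j\right) = - \frac{2}{5} + U + 2 j$)
$\left(R - L{\left(Z{\left(5,1 \right)},8 \right)}\right)^{2} = \left(-4 - \left(- \frac{2}{5} + 8 + 2 \left(\left(-1\right) 5\right)\right)\right)^{2} = \left(-4 - \left(- \frac{2}{5} + 8 + 2 \left(-5\right)\right)\right)^{2} = \left(-4 - \left(- \frac{2}{5} + 8 - 10\right)\right)^{2} = \left(-4 - - \frac{12}{5}\right)^{2} = \left(-4 + \frac{12}{5}\right)^{2} = \left(- \frac{8}{5}\right)^{2} = \frac{64}{25}$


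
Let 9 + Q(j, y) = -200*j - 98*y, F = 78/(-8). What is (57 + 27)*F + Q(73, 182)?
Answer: -33264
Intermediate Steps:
F = -39/4 (F = 78*(-⅛) = -39/4 ≈ -9.7500)
Q(j, y) = -9 - 200*j - 98*y (Q(j, y) = -9 + (-200*j - 98*y) = -9 - 200*j - 98*y)
(57 + 27)*F + Q(73, 182) = (57 + 27)*(-39/4) + (-9 - 200*73 - 98*182) = 84*(-39/4) + (-9 - 14600 - 17836) = -819 - 32445 = -33264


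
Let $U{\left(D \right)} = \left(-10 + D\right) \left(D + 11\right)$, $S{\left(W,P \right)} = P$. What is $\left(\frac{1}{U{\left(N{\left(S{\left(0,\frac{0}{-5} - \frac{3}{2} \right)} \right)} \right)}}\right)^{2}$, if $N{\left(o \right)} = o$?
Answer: $\frac{16}{190969} \approx 8.3783 \cdot 10^{-5}$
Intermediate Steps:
$U{\left(D \right)} = \left(-10 + D\right) \left(11 + D\right)$
$\left(\frac{1}{U{\left(N{\left(S{\left(0,\frac{0}{-5} - \frac{3}{2} \right)} \right)} \right)}}\right)^{2} = \left(\frac{1}{-110 + \left(\frac{0}{-5} - \frac{3}{2}\right) + \left(\frac{0}{-5} - \frac{3}{2}\right)^{2}}\right)^{2} = \left(\frac{1}{-110 + \left(0 \left(- \frac{1}{5}\right) - \frac{3}{2}\right) + \left(0 \left(- \frac{1}{5}\right) - \frac{3}{2}\right)^{2}}\right)^{2} = \left(\frac{1}{-110 + \left(0 - \frac{3}{2}\right) + \left(0 - \frac{3}{2}\right)^{2}}\right)^{2} = \left(\frac{1}{-110 - \frac{3}{2} + \left(- \frac{3}{2}\right)^{2}}\right)^{2} = \left(\frac{1}{-110 - \frac{3}{2} + \frac{9}{4}}\right)^{2} = \left(\frac{1}{- \frac{437}{4}}\right)^{2} = \left(- \frac{4}{437}\right)^{2} = \frac{16}{190969}$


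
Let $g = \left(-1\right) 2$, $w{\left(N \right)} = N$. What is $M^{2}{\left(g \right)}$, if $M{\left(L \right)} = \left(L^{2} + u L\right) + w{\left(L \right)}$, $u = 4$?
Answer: $36$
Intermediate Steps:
$g = -2$
$M{\left(L \right)} = L^{2} + 5 L$ ($M{\left(L \right)} = \left(L^{2} + 4 L\right) + L = L^{2} + 5 L$)
$M^{2}{\left(g \right)} = \left(- 2 \left(5 - 2\right)\right)^{2} = \left(\left(-2\right) 3\right)^{2} = \left(-6\right)^{2} = 36$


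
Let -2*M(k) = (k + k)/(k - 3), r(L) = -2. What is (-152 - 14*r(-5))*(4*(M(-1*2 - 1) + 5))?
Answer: -2232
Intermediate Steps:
M(k) = -k/(-3 + k) (M(k) = -(k + k)/(2*(k - 3)) = -2*k/(2*(-3 + k)) = -k/(-3 + k))
(-152 - 14*r(-5))*(4*(M(-1*2 - 1) + 5)) = (-152 - 14*(-2))*(4*(-(-1*2 - 1)/(-3 + (-1*2 - 1)) + 5)) = (-152 + 28)*(4*(-(-2 - 1)/(-3 + (-2 - 1)) + 5)) = -496*(-1*(-3)/(-3 - 3) + 5) = -496*(-1*(-3)/(-6) + 5) = -496*(-1*(-3)*(-1/6) + 5) = -496*(-1/2 + 5) = -496*9/2 = -124*18 = -2232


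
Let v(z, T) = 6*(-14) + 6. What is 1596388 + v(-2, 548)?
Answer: 1596310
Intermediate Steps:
v(z, T) = -78 (v(z, T) = -84 + 6 = -78)
1596388 + v(-2, 548) = 1596388 - 78 = 1596310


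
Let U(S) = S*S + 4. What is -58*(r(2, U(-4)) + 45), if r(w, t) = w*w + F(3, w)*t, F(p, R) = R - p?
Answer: -1682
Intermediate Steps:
U(S) = 4 + S**2 (U(S) = S**2 + 4 = 4 + S**2)
r(w, t) = w**2 + t*(-3 + w) (r(w, t) = w*w + (w - 1*3)*t = w**2 + (w - 3)*t = w**2 + (-3 + w)*t = w**2 + t*(-3 + w))
-58*(r(2, U(-4)) + 45) = -58*((2**2 + (4 + (-4)**2)*(-3 + 2)) + 45) = -58*((4 + (4 + 16)*(-1)) + 45) = -58*((4 + 20*(-1)) + 45) = -58*((4 - 20) + 45) = -58*(-16 + 45) = -58*29 = -1682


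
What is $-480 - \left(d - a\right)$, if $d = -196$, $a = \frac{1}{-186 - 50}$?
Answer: $- \frac{67025}{236} \approx -284.0$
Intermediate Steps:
$a = - \frac{1}{236}$ ($a = \frac{1}{-236} = - \frac{1}{236} \approx -0.0042373$)
$-480 - \left(d - a\right) = -480 - \left(-196 - - \frac{1}{236}\right) = -480 - \left(-196 + \frac{1}{236}\right) = -480 - - \frac{46255}{236} = -480 + \frac{46255}{236} = - \frac{67025}{236}$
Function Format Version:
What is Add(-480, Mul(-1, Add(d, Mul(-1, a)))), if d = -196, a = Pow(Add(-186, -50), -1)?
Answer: Rational(-67025, 236) ≈ -284.00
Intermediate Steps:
a = Rational(-1, 236) (a = Pow(-236, -1) = Rational(-1, 236) ≈ -0.0042373)
Add(-480, Mul(-1, Add(d, Mul(-1, a)))) = Add(-480, Mul(-1, Add(-196, Mul(-1, Rational(-1, 236))))) = Add(-480, Mul(-1, Add(-196, Rational(1, 236)))) = Add(-480, Mul(-1, Rational(-46255, 236))) = Add(-480, Rational(46255, 236)) = Rational(-67025, 236)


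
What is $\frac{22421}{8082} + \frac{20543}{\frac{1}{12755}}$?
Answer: $\frac{2117693871551}{8082} \approx 2.6203 \cdot 10^{8}$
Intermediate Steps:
$\frac{22421}{8082} + \frac{20543}{\frac{1}{12755}} = 22421 \cdot \frac{1}{8082} + 20543 \frac{1}{\frac{1}{12755}} = \frac{22421}{8082} + 20543 \cdot 12755 = \frac{22421}{8082} + 262025965 = \frac{2117693871551}{8082}$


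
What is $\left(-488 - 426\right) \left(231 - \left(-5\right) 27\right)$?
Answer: $-334524$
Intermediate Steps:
$\left(-488 - 426\right) \left(231 - \left(-5\right) 27\right) = - 914 \left(231 - -135\right) = - 914 \left(231 + 135\right) = \left(-914\right) 366 = -334524$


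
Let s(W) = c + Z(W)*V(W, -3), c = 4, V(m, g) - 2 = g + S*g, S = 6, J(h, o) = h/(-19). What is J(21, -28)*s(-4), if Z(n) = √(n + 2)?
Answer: -84/19 + 21*I*√2 ≈ -4.4211 + 29.698*I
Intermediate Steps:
J(h, o) = -h/19 (J(h, o) = h*(-1/19) = -h/19)
Z(n) = √(2 + n)
V(m, g) = 2 + 7*g (V(m, g) = 2 + (g + 6*g) = 2 + 7*g)
s(W) = 4 - 19*√(2 + W) (s(W) = 4 + √(2 + W)*(2 + 7*(-3)) = 4 + √(2 + W)*(2 - 21) = 4 + √(2 + W)*(-19) = 4 - 19*√(2 + W))
J(21, -28)*s(-4) = (-1/19*21)*(4 - 19*√(2 - 4)) = -21*(4 - 19*I*√2)/19 = -84/19 + 21*I*√2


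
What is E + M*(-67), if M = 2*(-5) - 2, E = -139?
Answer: 665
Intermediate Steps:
M = -12 (M = -10 - 2 = -12)
E + M*(-67) = -139 - 12*(-67) = -139 + 804 = 665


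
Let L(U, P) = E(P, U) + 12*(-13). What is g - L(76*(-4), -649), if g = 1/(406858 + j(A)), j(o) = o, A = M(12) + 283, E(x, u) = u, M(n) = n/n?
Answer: 187285321/407142 ≈ 460.00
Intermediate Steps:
M(n) = 1
A = 284 (A = 1 + 283 = 284)
L(U, P) = -156 + U (L(U, P) = U + 12*(-13) = U - 156 = -156 + U)
g = 1/407142 (g = 1/(406858 + 284) = 1/407142 ≈ 2.4561e-6)
g - L(76*(-4), -649) = 1/407142 - (-156 + 76*(-4)) = 1/407142 - (-156 - 304) = 1/407142 - 1*(-460) = 1/407142 + 460 = 187285321/407142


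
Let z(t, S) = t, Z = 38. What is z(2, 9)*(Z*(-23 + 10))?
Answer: -988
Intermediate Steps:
z(2, 9)*(Z*(-23 + 10)) = 2*(38*(-23 + 10)) = 2*(38*(-13)) = 2*(-494) = -988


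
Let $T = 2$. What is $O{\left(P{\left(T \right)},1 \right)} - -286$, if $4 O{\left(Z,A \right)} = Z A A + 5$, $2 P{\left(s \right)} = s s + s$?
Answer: $288$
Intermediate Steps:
$P{\left(s \right)} = \frac{s}{2} + \frac{s^{2}}{2}$ ($P{\left(s \right)} = \frac{s s + s}{2} = \frac{s^{2} + s}{2} = \frac{s + s^{2}}{2} = \frac{s}{2} + \frac{s^{2}}{2}$)
$O{\left(Z,A \right)} = \frac{5}{4} + \frac{Z A^{2}}{4}$ ($O{\left(Z,A \right)} = \frac{Z A A + 5}{4} = \frac{A Z A + 5}{4} = \frac{Z A^{2} + 5}{4} = \frac{5 + Z A^{2}}{4} = \frac{5}{4} + \frac{Z A^{2}}{4}$)
$O{\left(P{\left(T \right)},1 \right)} - -286 = \left(\frac{5}{4} + \frac{\frac{1}{2} \cdot 2 \left(1 + 2\right) 1^{2}}{4}\right) - -286 = \left(\frac{5}{4} + \frac{1}{4} \cdot \frac{1}{2} \cdot 2 \cdot 3 \cdot 1\right) + 286 = \left(\frac{5}{4} + \frac{1}{4} \cdot 3 \cdot 1\right) + 286 = \left(\frac{5}{4} + \frac{3}{4}\right) + 286 = 2 + 286 = 288$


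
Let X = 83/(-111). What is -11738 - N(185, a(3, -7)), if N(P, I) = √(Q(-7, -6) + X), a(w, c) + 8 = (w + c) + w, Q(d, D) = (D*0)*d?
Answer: -11738 - I*√9213/111 ≈ -11738.0 - 0.86472*I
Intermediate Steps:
Q(d, D) = 0 (Q(d, D) = 0*d = 0)
a(w, c) = -8 + c + 2*w (a(w, c) = -8 + ((w + c) + w) = -8 + ((c + w) + w) = -8 + (c + 2*w) = -8 + c + 2*w)
X = -83/111 (X = 83*(-1/111) = -83/111 ≈ -0.74775)
N(P, I) = I*√9213/111 (N(P, I) = √(0 - 83/111) = √(-83/111) = I*√9213/111)
-11738 - N(185, a(3, -7)) = -11738 - I*√9213/111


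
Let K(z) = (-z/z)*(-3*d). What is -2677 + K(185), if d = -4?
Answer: -2689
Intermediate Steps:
K(z) = -12 (K(z) = (-z/z)*(-3*(-4)) = -1*1*12 = -1*12 = -12)
-2677 + K(185) = -2677 - 12 = -2689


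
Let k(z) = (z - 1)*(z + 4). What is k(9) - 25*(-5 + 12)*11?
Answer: -1821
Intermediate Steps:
k(z) = (-1 + z)*(4 + z)
k(9) - 25*(-5 + 12)*11 = (-4 + 9**2 + 3*9) - 25*(-5 + 12)*11 = (-4 + 81 + 27) - 175*11 = 104 - 25*77 = 104 - 1925 = -1821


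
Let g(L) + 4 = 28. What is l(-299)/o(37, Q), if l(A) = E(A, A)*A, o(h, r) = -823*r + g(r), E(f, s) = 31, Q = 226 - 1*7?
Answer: 9269/180213 ≈ 0.051434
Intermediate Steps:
Q = 219 (Q = 226 - 7 = 219)
g(L) = 24 (g(L) = -4 + 28 = 24)
o(h, r) = 24 - 823*r (o(h, r) = -823*r + 24 = 24 - 823*r)
l(A) = 31*A
l(-299)/o(37, Q) = (31*(-299))/(24 - 823*219) = -9269/(24 - 180237) = -9269/(-180213) = -9269*(-1/180213) = 9269/180213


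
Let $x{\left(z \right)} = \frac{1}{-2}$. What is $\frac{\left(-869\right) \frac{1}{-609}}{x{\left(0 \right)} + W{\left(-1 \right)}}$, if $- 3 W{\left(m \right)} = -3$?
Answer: $\frac{1738}{609} \approx 2.8539$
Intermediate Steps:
$W{\left(m \right)} = 1$ ($W{\left(m \right)} = \left(- \frac{1}{3}\right) \left(-3\right) = 1$)
$x{\left(z \right)} = - \frac{1}{2}$
$\frac{\left(-869\right) \frac{1}{-609}}{x{\left(0 \right)} + W{\left(-1 \right)}} = \frac{\left(-869\right) \frac{1}{-609}}{- \frac{1}{2} + 1} = \left(-869\right) \left(- \frac{1}{609}\right) \frac{1}{\frac{1}{2}} = \frac{869}{609} \cdot 2 = \frac{1738}{609}$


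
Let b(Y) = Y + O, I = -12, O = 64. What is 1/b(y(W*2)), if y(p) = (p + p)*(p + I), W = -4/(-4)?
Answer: 1/24 ≈ 0.041667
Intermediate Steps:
W = 1 (W = -4*(-¼) = 1)
y(p) = 2*p*(-12 + p) (y(p) = (p + p)*(p - 12) = (2*p)*(-12 + p) = 2*p*(-12 + p))
b(Y) = 64 + Y (b(Y) = Y + 64 = 64 + Y)
1/b(y(W*2)) = 1/(64 + 2*(1*2)*(-12 + 1*2)) = 1/(64 + 2*2*(-12 + 2)) = 1/(64 + 2*2*(-10)) = 1/(64 - 40) = 1/24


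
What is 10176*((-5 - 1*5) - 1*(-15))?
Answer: 50880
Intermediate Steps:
10176*((-5 - 1*5) - 1*(-15)) = 10176*((-5 - 5) + 15) = 10176*(-10 + 15) = 10176*5 = 50880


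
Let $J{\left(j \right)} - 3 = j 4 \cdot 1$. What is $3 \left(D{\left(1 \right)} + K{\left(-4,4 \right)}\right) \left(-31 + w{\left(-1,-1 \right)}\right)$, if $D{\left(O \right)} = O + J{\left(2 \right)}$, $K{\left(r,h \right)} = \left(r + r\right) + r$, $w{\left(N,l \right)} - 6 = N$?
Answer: $0$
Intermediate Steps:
$w{\left(N,l \right)} = 6 + N$
$J{\left(j \right)} = 3 + 4 j$ ($J{\left(j \right)} = 3 + j 4 \cdot 1 = 3 + 4 j 1 = 3 + 4 j$)
$K{\left(r,h \right)} = 3 r$ ($K{\left(r,h \right)} = 2 r + r = 3 r$)
$D{\left(O \right)} = 11 + O$ ($D{\left(O \right)} = O + \left(3 + 4 \cdot 2\right) = O + \left(3 + 8\right) = O + 11 = 11 + O$)
$3 \left(D{\left(1 \right)} + K{\left(-4,4 \right)}\right) \left(-31 + w{\left(-1,-1 \right)}\right) = 3 \left(\left(11 + 1\right) + 3 \left(-4\right)\right) \left(-31 + \left(6 - 1\right)\right) = 3 \left(12 - 12\right) \left(-31 + 5\right) = 3 \cdot 0 \left(-26\right) = 0 \left(-26\right) = 0$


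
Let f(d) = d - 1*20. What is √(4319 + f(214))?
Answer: √4513 ≈ 67.179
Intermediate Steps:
f(d) = -20 + d (f(d) = d - 20 = -20 + d)
√(4319 + f(214)) = √(4319 + (-20 + 214)) = √(4319 + 194) = √4513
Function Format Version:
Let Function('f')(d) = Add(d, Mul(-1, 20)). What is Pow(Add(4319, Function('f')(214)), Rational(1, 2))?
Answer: Pow(4513, Rational(1, 2)) ≈ 67.179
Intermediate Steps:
Function('f')(d) = Add(-20, d) (Function('f')(d) = Add(d, -20) = Add(-20, d))
Pow(Add(4319, Function('f')(214)), Rational(1, 2)) = Pow(Add(4319, Add(-20, 214)), Rational(1, 2)) = Pow(Add(4319, 194), Rational(1, 2)) = Pow(4513, Rational(1, 2))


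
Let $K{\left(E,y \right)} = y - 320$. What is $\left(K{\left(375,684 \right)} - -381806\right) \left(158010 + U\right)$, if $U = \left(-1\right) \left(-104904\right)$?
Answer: $100477843380$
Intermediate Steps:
$K{\left(E,y \right)} = -320 + y$
$U = 104904$
$\left(K{\left(375,684 \right)} - -381806\right) \left(158010 + U\right) = \left(\left(-320 + 684\right) - -381806\right) \left(158010 + 104904\right) = \left(364 + 381806\right) 262914 = 382170 \cdot 262914 = 100477843380$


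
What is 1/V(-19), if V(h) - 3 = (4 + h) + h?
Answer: -1/31 ≈ -0.032258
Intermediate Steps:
V(h) = 7 + 2*h (V(h) = 3 + ((4 + h) + h) = 3 + (4 + 2*h) = 7 + 2*h)
1/V(-19) = 1/(7 + 2*(-19)) = 1/(7 - 38) = 1/(-31) = -1/31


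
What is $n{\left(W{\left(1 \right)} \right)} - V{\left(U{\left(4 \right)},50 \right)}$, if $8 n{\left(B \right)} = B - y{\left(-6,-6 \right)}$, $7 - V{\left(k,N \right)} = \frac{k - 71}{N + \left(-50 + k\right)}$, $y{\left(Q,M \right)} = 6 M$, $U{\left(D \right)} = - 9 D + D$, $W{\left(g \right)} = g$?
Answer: $\frac{27}{32} \approx 0.84375$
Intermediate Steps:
$U{\left(D \right)} = - 8 D$
$V{\left(k,N \right)} = 7 - \frac{-71 + k}{-50 + N + k}$ ($V{\left(k,N \right)} = 7 - \frac{k - 71}{N + \left(-50 + k\right)} = 7 - \frac{-71 + k}{-50 + N + k}$)
$n{\left(B \right)} = \frac{9}{2} + \frac{B}{8}$ ($n{\left(B \right)} = \frac{B - 6 \left(-6\right)}{8} = \frac{B - -36}{8} = \frac{B + 36}{8} = \frac{36 + B}{8} = \frac{9}{2} + \frac{B}{8}$)
$n{\left(W{\left(1 \right)} \right)} - V{\left(U{\left(4 \right)},50 \right)} = \left(\frac{9}{2} + \frac{1}{8} \cdot 1\right) - \frac{-279 + 6 \left(\left(-8\right) 4\right) + 7 \cdot 50}{-50 + 50 - 32} = \left(\frac{9}{2} + \frac{1}{8}\right) - \frac{-279 + 6 \left(-32\right) + 350}{-50 + 50 - 32} = \frac{37}{8} - \frac{-279 - 192 + 350}{-32} = \frac{37}{8} - \left(- \frac{1}{32}\right) \left(-121\right) = \frac{37}{8} - \frac{121}{32} = \frac{27}{32}$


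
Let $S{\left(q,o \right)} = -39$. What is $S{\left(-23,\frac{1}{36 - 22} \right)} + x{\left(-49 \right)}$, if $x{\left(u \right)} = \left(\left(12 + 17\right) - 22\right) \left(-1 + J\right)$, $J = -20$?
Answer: $-186$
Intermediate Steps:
$x{\left(u \right)} = -147$ ($x{\left(u \right)} = \left(\left(12 + 17\right) - 22\right) \left(-1 - 20\right) = \left(29 - 22\right) \left(-21\right) = 7 \left(-21\right) = -147$)
$S{\left(-23,\frac{1}{36 - 22} \right)} + x{\left(-49 \right)} = -39 - 147 = -186$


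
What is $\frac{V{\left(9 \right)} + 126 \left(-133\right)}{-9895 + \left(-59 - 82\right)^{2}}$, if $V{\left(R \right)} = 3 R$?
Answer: $- \frac{16731}{9986} \approx -1.6754$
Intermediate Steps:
$\frac{V{\left(9 \right)} + 126 \left(-133\right)}{-9895 + \left(-59 - 82\right)^{2}} = \frac{3 \cdot 9 + 126 \left(-133\right)}{-9895 + \left(-59 - 82\right)^{2}} = \frac{27 - 16758}{-9895 + \left(-141\right)^{2}} = - \frac{16731}{-9895 + 19881} = - \frac{16731}{9986}$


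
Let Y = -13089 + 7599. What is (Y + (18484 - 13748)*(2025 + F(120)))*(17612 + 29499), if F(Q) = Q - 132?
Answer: 448877282658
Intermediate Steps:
F(Q) = -132 + Q
Y = -5490
(Y + (18484 - 13748)*(2025 + F(120)))*(17612 + 29499) = (-5490 + (18484 - 13748)*(2025 + (-132 + 120)))*(17612 + 29499) = (-5490 + 4736*(2025 - 12))*47111 = (-5490 + 4736*2013)*47111 = (-5490 + 9533568)*47111 = 9528078*47111 = 448877282658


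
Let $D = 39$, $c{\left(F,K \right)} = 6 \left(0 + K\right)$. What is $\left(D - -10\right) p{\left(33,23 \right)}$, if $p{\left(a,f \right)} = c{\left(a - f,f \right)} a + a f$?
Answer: $260337$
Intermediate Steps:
$c{\left(F,K \right)} = 6 K$
$p{\left(a,f \right)} = 7 a f$ ($p{\left(a,f \right)} = 6 f a + a f = 6 a f + a f = 7 a f$)
$\left(D - -10\right) p{\left(33,23 \right)} = \left(39 - -10\right) 7 \cdot 33 \cdot 23 = \left(39 + 10\right) 5313 = 49 \cdot 5313 = 260337$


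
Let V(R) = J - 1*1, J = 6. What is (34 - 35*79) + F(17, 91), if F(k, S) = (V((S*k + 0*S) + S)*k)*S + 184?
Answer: 5188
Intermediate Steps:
V(R) = 5 (V(R) = 6 - 1*1 = 6 - 1 = 5)
F(k, S) = 184 + 5*S*k (F(k, S) = (5*k)*S + 184 = 5*S*k + 184 = 184 + 5*S*k)
(34 - 35*79) + F(17, 91) = (34 - 35*79) + (184 + 5*91*17) = (34 - 2765) + (184 + 7735) = -2731 + 7919 = 5188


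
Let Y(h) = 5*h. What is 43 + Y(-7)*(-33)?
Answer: 1198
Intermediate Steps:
43 + Y(-7)*(-33) = 43 + (5*(-7))*(-33) = 43 - 35*(-33) = 43 + 1155 = 1198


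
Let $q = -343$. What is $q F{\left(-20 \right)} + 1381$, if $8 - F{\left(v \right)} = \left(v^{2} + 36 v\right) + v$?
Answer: $-117983$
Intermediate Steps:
$F{\left(v \right)} = 8 - v^{2} - 37 v$ ($F{\left(v \right)} = 8 - \left(\left(v^{2} + 36 v\right) + v\right) = 8 - \left(v^{2} + 37 v\right) = 8 - v^{2} - 37 v$)
$q F{\left(-20 \right)} + 1381 = - 343 \left(8 - \left(-20\right)^{2} - -740\right) + 1381 = - 343 \left(8 - 400 + 740\right) + 1381 = \left(-343\right) 348 + 1381 = -119364 + 1381 = -117983$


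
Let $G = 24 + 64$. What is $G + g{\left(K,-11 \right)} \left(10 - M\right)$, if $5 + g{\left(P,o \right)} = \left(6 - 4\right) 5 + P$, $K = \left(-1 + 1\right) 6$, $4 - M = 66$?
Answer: $448$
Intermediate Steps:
$M = -62$ ($M = 4 - 66 = -62$)
$K = 0$ ($K = 0 \cdot 6 = 0$)
$G = 88$
$g{\left(P,o \right)} = 5 + P$ ($g{\left(P,o \right)} = -5 + \left(\left(6 - 4\right) 5 + P\right) = -5 + \left(2 \cdot 5 + P\right) = -5 + \left(10 + P\right) = 5 + P$)
$G + g{\left(K,-11 \right)} \left(10 - M\right) = 88 + \left(5 + 0\right) \left(10 - -62\right) = 88 + 5 \left(10 + 62\right) = 88 + 5 \cdot 72 = 88 + 360 = 448$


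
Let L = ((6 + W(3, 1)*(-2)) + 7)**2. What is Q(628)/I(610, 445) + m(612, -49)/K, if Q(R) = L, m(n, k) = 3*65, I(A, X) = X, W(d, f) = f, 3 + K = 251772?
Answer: 10183608/37345735 ≈ 0.27268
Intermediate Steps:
K = 251769 (K = -3 + 251772 = 251769)
m(n, k) = 195
L = 121 (L = ((6 + 1*(-2)) + 7)**2 = ((6 - 2) + 7)**2 = (4 + 7)**2 = 11**2 = 121)
Q(R) = 121
Q(628)/I(610, 445) + m(612, -49)/K = 121/445 + 195/251769 = 121*(1/445) + 195*(1/251769) = 121/445 + 65/83923 = 10183608/37345735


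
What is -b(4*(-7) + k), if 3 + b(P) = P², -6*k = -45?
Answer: -1669/4 ≈ -417.25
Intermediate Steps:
k = 15/2 (k = -⅙*(-45) = 15/2 ≈ 7.5000)
b(P) = -3 + P²
-b(4*(-7) + k) = -(-3 + (4*(-7) + 15/2)²) = -(-3 + (-28 + 15/2)²) = -(-3 + (-41/2)²) = -(-3 + 1681/4) = -1*1669/4 = -1669/4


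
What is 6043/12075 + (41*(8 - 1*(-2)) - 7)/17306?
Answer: 109446383/208969950 ≈ 0.52374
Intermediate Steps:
6043/12075 + (41*(8 - 1*(-2)) - 7)/17306 = 6043*(1/12075) + (41*(8 + 2) - 7)*(1/17306) = 6043/12075 + (41*10 - 7)*(1/17306) = 6043/12075 + (410 - 7)*(1/17306) = 6043/12075 + 403*(1/17306) = 6043/12075 + 403/17306 = 109446383/208969950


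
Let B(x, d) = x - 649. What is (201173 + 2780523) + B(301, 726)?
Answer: 2981348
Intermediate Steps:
B(x, d) = -649 + x
(201173 + 2780523) + B(301, 726) = (201173 + 2780523) + (-649 + 301) = 2981696 - 348 = 2981348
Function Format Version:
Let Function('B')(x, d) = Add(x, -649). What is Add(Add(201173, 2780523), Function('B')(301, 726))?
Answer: 2981348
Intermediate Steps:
Function('B')(x, d) = Add(-649, x)
Add(Add(201173, 2780523), Function('B')(301, 726)) = Add(Add(201173, 2780523), Add(-649, 301)) = Add(2981696, -348) = 2981348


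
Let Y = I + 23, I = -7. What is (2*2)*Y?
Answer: 64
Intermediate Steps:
Y = 16 (Y = -7 + 23 = 16)
(2*2)*Y = (2*2)*16 = 4*16 = 64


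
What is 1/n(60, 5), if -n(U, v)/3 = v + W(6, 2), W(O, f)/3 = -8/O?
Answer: -⅓ ≈ -0.33333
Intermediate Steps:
W(O, f) = -24/O (W(O, f) = 3*(-8/O) = -24/O)
n(U, v) = 12 - 3*v (n(U, v) = -3*(v - 24/6) = -3*(v - 24*⅙) = -3*(v - 4) = -3*(-4 + v) = 12 - 3*v)
1/n(60, 5) = 1/(12 - 3*5) = 1/(12 - 15) = 1/(-3) = -⅓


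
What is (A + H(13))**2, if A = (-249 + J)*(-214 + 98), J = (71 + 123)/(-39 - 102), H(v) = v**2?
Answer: 16965971526529/19881 ≈ 8.5338e+8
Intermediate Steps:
J = -194/141 (J = 194/(-141) = 194*(-1/141) = -194/141 ≈ -1.3759)
A = 4095148/141 (A = (-249 - 194/141)*(-214 + 98) = -35303/141*(-116) = 4095148/141 ≈ 29044.)
(A + H(13))**2 = (4095148/141 + 13**2)**2 = (4095148/141 + 169)**2 = (4118977/141)**2 = 16965971526529/19881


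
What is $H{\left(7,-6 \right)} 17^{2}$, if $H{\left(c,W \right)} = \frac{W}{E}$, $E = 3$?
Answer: $-578$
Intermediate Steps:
$H{\left(c,W \right)} = \frac{W}{3}$
$H{\left(7,-6 \right)} 17^{2} = \frac{1}{3} \left(-6\right) 17^{2} = \left(-2\right) 289 = -578$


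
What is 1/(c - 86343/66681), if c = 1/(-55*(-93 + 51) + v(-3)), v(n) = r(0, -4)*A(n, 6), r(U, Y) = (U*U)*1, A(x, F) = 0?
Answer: -17114790/22153961 ≈ -0.77254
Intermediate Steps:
r(U, Y) = U² (r(U, Y) = U²*1 = U²)
v(n) = 0 (v(n) = 0²*0 = 0*0 = 0)
c = 1/2310 (c = 1/(-55*(-93 + 51) + 0) = 1/(-55*(-42) + 0) = 1/(2310 + 0) = 1/2310 ≈ 0.00043290)
1/(c - 86343/66681) = 1/(1/2310 - 86343/66681) = 1/(1/2310 - 86343*1/66681) = 1/(1/2310 - 28781/22227) = 1/(-22153961/17114790) = -17114790/22153961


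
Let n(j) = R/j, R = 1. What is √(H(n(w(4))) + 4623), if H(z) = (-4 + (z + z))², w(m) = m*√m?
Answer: √74193/4 ≈ 68.096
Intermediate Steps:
w(m) = m^(3/2)
n(j) = 1/j
H(z) = (-4 + 2*z)²
√(H(n(w(4))) + 4623) = √(4*(-2 + 1/(4^(3/2)))² + 4623) = √(4*(-2 + 1/8)² + 4623) = √(4*(-2 + ⅛)² + 4623) = √(4*(-15/8)² + 4623) = √(4*(225/64) + 4623) = √(225/16 + 4623) = √(74193/16) = √74193/4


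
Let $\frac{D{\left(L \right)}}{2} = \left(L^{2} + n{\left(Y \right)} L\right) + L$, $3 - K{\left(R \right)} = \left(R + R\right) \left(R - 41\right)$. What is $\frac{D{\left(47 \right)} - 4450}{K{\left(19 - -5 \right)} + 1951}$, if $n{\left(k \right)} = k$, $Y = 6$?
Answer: $\frac{313}{1385} \approx 0.22599$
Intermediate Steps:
$K{\left(R \right)} = 3 - 2 R \left(-41 + R\right)$ ($K{\left(R \right)} = 3 - \left(R + R\right) \left(R - 41\right) = 3 - 2 R \left(-41 + R\right)$)
$D{\left(L \right)} = 2 L^{2} + 14 L$ ($D{\left(L \right)} = 2 \left(\left(L^{2} + 6 L\right) + L\right) = 2 \left(L^{2} + 7 L\right) = 2 L^{2} + 14 L$)
$\frac{D{\left(47 \right)} - 4450}{K{\left(19 - -5 \right)} + 1951} = \frac{2 \cdot 47 \left(7 + 47\right) - 4450}{\left(3 - 2 \left(19 - -5\right)^{2} + 82 \left(19 - -5\right)\right) + 1951} = \frac{2 \cdot 47 \cdot 54 - 4450}{\left(3 - 2 \left(19 + 5\right)^{2} + 82 \left(19 + 5\right)\right) + 1951} = \frac{5076 - 4450}{\left(3 - 2 \cdot 24^{2} + 82 \cdot 24\right) + 1951} = \frac{626}{\left(3 - 1152 + 1968\right) + 1951} = \frac{626}{819 + 1951} = \frac{626}{2770} = 626 \cdot \frac{1}{2770} = \frac{313}{1385}$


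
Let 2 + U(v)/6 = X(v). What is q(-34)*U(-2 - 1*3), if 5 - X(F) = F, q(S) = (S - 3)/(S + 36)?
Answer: -888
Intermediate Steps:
q(S) = (-3 + S)/(36 + S)
X(F) = 5 - F
U(v) = 18 - 6*v (U(v) = -12 + 6*(5 - v) = -12 + (30 - 6*v) = 18 - 6*v)
q(-34)*U(-2 - 1*3) = ((-3 - 34)/(36 - 34))*(18 - 6*(-2 - 1*3)) = (-37/2)*(18 - 6*(-2 - 3)) = ((1/2)*(-37))*(18 - 6*(-5)) = -37*(18 + 30)/2 = -37/2*48 = -888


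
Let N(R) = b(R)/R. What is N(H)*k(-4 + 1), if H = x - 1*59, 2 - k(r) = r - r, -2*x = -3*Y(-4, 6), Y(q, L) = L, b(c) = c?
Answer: 2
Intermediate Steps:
x = 9 (x = -(-3)*6/2 = -1/2*(-18) = 9)
k(r) = 2 (k(r) = 2 - (r - r) = 2 - 1*0 = 2 + 0 = 2)
H = -50 (H = 9 - 1*59 = 9 - 59 = -50)
N(R) = 1 (N(R) = R/R = 1)
N(H)*k(-4 + 1) = 1*2 = 2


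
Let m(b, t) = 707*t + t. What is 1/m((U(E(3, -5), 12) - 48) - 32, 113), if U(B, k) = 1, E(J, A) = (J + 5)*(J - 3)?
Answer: 1/80004 ≈ 1.2499e-5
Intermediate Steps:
E(J, A) = (-3 + J)*(5 + J) (E(J, A) = (5 + J)*(-3 + J) = (-3 + J)*(5 + J))
m(b, t) = 708*t
1/m((U(E(3, -5), 12) - 48) - 32, 113) = 1/(708*113) = 1/80004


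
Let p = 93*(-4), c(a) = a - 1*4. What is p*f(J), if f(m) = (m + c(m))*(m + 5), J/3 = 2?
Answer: -32736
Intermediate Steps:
J = 6 (J = 3*2 = 6)
c(a) = -4 + a (c(a) = a - 4 = -4 + a)
f(m) = (-4 + 2*m)*(5 + m) (f(m) = (m + (-4 + m))*(m + 5) = (-4 + 2*m)*(5 + m))
p = -372
p*f(J) = -372*(-20 + 2*6² + 6*6) = -372*(-20 + 2*36 + 36) = -372*(-20 + 72 + 36) = -372*88 = -32736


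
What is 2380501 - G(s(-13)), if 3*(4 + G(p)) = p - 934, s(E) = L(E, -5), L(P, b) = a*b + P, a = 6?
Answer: 7142492/3 ≈ 2.3808e+6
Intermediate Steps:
L(P, b) = P + 6*b (L(P, b) = 6*b + P = P + 6*b)
s(E) = -30 + E (s(E) = E + 6*(-5) = E - 30 = -30 + E)
G(p) = -946/3 + p/3 (G(p) = -4 + (p - 934)/3 = -4 + (-934 + p)/3 = -4 + (-934/3 + p/3) = -946/3 + p/3)
2380501 - G(s(-13)) = 2380501 - (-946/3 + (-30 - 13)/3) = 2380501 - (-946/3 + (⅓)*(-43)) = 2380501 - (-946/3 - 43/3) = 2380501 - 1*(-989/3) = 2380501 + 989/3 = 7142492/3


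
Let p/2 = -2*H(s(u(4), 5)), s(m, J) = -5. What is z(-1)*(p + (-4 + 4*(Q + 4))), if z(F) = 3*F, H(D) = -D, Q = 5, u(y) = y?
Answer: -36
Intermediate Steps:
p = -20 (p = 2*(-(-2)*(-5)) = 2*(-2*5) = 2*(-10) = -20)
z(-1)*(p + (-4 + 4*(Q + 4))) = (3*(-1))*(-20 + (-4 + 4*(5 + 4))) = -3*(-20 + (-4 + 4*9)) = -3*(-20 + (-4 + 36)) = -3*(-20 + 32) = -3*12 = -36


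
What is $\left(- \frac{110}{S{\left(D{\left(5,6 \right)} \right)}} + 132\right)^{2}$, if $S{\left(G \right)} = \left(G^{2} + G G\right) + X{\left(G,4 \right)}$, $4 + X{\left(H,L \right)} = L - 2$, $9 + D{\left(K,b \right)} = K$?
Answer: $\frac{148225}{9} \approx 16469.0$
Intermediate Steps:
$D{\left(K,b \right)} = -9 + K$
$X{\left(H,L \right)} = -6 + L$ ($X{\left(H,L \right)} = -4 + \left(L - 2\right) = -4 + \left(-2 + L\right) = -6 + L$)
$S{\left(G \right)} = -2 + 2 G^{2}$ ($S{\left(G \right)} = \left(G^{2} + G G\right) + \left(-6 + 4\right) = \left(G^{2} + G^{2}\right) - 2 = 2 G^{2} - 2 = -2 + 2 G^{2}$)
$\left(- \frac{110}{S{\left(D{\left(5,6 \right)} \right)}} + 132\right)^{2} = \left(- \frac{110}{-2 + 2 \left(-9 + 5\right)^{2}} + 132\right)^{2} = \left(- \frac{110}{-2 + 2 \left(-4\right)^{2}} + 132\right)^{2} = \left(- \frac{110}{-2 + 2 \cdot 16} + 132\right)^{2} = \left(- \frac{110}{-2 + 32} + 132\right)^{2} = \left(- \frac{110}{30} + 132\right)^{2} = \left(\left(-110\right) \frac{1}{30} + 132\right)^{2} = \left(- \frac{11}{3} + 132\right)^{2} = \left(\frac{385}{3}\right)^{2} = \frac{148225}{9}$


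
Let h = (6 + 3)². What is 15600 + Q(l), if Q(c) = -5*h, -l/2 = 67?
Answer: 15195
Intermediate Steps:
l = -134 (l = -2*67 = -134)
h = 81 (h = 9² = 81)
Q(c) = -405 (Q(c) = -5*81 = -405)
15600 + Q(l) = 15600 - 405 = 15195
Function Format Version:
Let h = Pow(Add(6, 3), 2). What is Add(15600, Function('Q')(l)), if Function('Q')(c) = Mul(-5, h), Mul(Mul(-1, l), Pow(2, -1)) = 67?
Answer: 15195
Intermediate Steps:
l = -134 (l = Mul(-2, 67) = -134)
h = 81 (h = Pow(9, 2) = 81)
Function('Q')(c) = -405 (Function('Q')(c) = Mul(-5, 81) = -405)
Add(15600, Function('Q')(l)) = Add(15600, -405) = 15195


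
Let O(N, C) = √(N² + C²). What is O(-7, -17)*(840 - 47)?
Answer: 10309*√2 ≈ 14579.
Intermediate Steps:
O(N, C) = √(C² + N²)
O(-7, -17)*(840 - 47) = √((-17)² + (-7)²)*(840 - 47) = √(289 + 49)*793 = √338*793 = (13*√2)*793 = 10309*√2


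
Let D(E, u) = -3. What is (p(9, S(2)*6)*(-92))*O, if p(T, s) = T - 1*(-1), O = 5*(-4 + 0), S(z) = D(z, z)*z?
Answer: 18400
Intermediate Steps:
S(z) = -3*z
O = -20 (O = 5*(-4) = -20)
p(T, s) = 1 + T (p(T, s) = T + 1 = 1 + T)
(p(9, S(2)*6)*(-92))*O = ((1 + 9)*(-92))*(-20) = (10*(-92))*(-20) = -920*(-20) = 18400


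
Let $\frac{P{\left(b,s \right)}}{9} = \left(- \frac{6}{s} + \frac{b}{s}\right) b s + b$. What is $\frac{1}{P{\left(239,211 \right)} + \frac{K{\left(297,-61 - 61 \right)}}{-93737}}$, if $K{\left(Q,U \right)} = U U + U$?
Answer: $\frac{93737}{47181004396} \approx 1.9868 \cdot 10^{-6}$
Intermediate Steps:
$K{\left(Q,U \right)} = U + U^{2}$ ($K{\left(Q,U \right)} = U^{2} + U = U + U^{2}$)
$P{\left(b,s \right)} = 9 b + 9 b s \left(- \frac{6}{s} + \frac{b}{s}\right)$ ($P{\left(b,s \right)} = 9 \left(\left(- \frac{6}{s} + \frac{b}{s}\right) b s + b\right) = 9 \left(b \left(- \frac{6}{s} + \frac{b}{s}\right) s + b\right) = 9 \left(b s \left(- \frac{6}{s} + \frac{b}{s}\right) + b\right) = 9 \left(b + b s \left(- \frac{6}{s} + \frac{b}{s}\right)\right) = 9 b + 9 b s \left(- \frac{6}{s} + \frac{b}{s}\right)$)
$\frac{1}{P{\left(239,211 \right)} + \frac{K{\left(297,-61 - 61 \right)}}{-93737}} = \frac{1}{9 \cdot 239 \left(-5 + 239\right) + \frac{\left(-61 - 61\right) \left(1 - 122\right)}{-93737}} = \frac{1}{9 \cdot 239 \cdot 234 + - 122 \left(1 - 122\right) \left(- \frac{1}{93737}\right)} = \frac{1}{503334 + \left(-122\right) \left(-121\right) \left(- \frac{1}{93737}\right)} = \frac{1}{503334 + 14762 \left(- \frac{1}{93737}\right)} = \frac{1}{503334 - \frac{14762}{93737}} = \frac{1}{\frac{47181004396}{93737}} = \frac{93737}{47181004396}$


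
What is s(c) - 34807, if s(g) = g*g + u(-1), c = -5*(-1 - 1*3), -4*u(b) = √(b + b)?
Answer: -34407 - I*√2/4 ≈ -34407.0 - 0.35355*I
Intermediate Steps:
u(b) = -√2*√b/4 (u(b) = -√(b + b)/4 = -√2*√b/4)
c = 20 (c = -5*(-1 - 3) = -5*(-4) = 20)
s(g) = g² - I*√2/4 (s(g) = g*g - √2*√(-1)/4 = g² - √2*I/4 = g² - I*√2/4)
s(c) - 34807 = (20² - I*√2/4) - 34807 = (400 - I*√2/4) - 34807 = -34407 - I*√2/4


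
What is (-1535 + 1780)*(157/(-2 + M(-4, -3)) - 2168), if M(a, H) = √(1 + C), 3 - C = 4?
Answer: -1100785/2 ≈ -5.5039e+5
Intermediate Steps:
C = -1 (C = 3 - 1*4 = 3 - 4 = -1)
M(a, H) = 0 (M(a, H) = √(1 - 1) = √0 = 0)
(-1535 + 1780)*(157/(-2 + M(-4, -3)) - 2168) = (-1535 + 1780)*(157/(-2 + 0) - 2168) = 245*(157/(-2) - 2168) = 245*(-½*157 - 2168) = 245*(-157/2 - 2168) = 245*(-4493/2) = -1100785/2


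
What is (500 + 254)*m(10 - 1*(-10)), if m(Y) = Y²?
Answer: 301600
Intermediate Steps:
(500 + 254)*m(10 - 1*(-10)) = (500 + 254)*(10 - 1*(-10))² = 754*(10 + 10)² = 754*20² = 754*400 = 301600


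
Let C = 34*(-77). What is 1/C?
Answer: -1/2618 ≈ -0.00038197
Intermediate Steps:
C = -2618
1/C = 1/(-2618) = -1/2618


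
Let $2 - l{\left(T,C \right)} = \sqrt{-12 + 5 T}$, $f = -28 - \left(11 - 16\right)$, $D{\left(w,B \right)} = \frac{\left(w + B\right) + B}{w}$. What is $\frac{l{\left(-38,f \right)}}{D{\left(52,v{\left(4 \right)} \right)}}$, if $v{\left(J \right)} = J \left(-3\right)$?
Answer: $\frac{26}{7} - \frac{13 i \sqrt{202}}{7} \approx 3.7143 - 26.395 i$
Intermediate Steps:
$v{\left(J \right)} = - 3 J$
$D{\left(w,B \right)} = \frac{w + 2 B}{w}$ ($D{\left(w,B \right)} = \frac{\left(B + w\right) + B}{w} = \frac{w + 2 B}{w}$)
$f = -23$ ($f = -28 - \left(11 - 16\right) = -28 - -5 = -28 + 5 = -23$)
$l{\left(T,C \right)} = 2 - \sqrt{-12 + 5 T}$
$\frac{l{\left(-38,f \right)}}{D{\left(52,v{\left(4 \right)} \right)}} = \frac{2 - \sqrt{-12 + 5 \left(-38\right)}}{\frac{1}{52} \left(52 + 2 \left(\left(-3\right) 4\right)\right)} = \frac{2 - \sqrt{-12 - 190}}{\frac{1}{52} \left(52 + 2 \left(-12\right)\right)} = \frac{2 - \sqrt{-202}}{\frac{1}{52} \left(52 - 24\right)} = \frac{2 - i \sqrt{202}}{\frac{1}{52} \cdot 28} = \frac{2 - i \sqrt{202}}{\frac{7}{13}} = \left(2 - i \sqrt{202}\right) \frac{13}{7} = \frac{26}{7} - \frac{13 i \sqrt{202}}{7}$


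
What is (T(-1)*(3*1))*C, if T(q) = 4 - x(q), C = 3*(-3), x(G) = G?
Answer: -135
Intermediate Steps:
C = -9
T(q) = 4 - q
(T(-1)*(3*1))*C = ((4 - 1*(-1))*(3*1))*(-9) = ((4 + 1)*3)*(-9) = (5*3)*(-9) = 15*(-9) = -135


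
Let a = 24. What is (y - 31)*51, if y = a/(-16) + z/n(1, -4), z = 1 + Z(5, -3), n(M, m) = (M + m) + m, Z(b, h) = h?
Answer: -23001/14 ≈ -1642.9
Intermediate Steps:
n(M, m) = M + 2*m
z = -2 (z = 1 - 3 = -2)
y = -17/14 (y = 24/(-16) - 2/(1 + 2*(-4)) = 24*(-1/16) - 2/(1 - 8) = -3/2 - 2/(-7) = -3/2 - 2*(-1/7) = -3/2 + 2/7 = -17/14 ≈ -1.2143)
(y - 31)*51 = (-17/14 - 31)*51 = -451/14*51 = -23001/14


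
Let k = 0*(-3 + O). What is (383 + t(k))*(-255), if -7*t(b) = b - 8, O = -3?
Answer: -685695/7 ≈ -97956.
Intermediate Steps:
k = 0 (k = 0*(-3 - 3) = 0*(-6) = 0)
t(b) = 8/7 - b/7 (t(b) = -(b - 8)/7 = -(-8 + b)/7 = 8/7 - b/7)
(383 + t(k))*(-255) = (383 + (8/7 - ⅐*0))*(-255) = (383 + (8/7 + 0))*(-255) = (383 + 8/7)*(-255) = (2689/7)*(-255) = -685695/7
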